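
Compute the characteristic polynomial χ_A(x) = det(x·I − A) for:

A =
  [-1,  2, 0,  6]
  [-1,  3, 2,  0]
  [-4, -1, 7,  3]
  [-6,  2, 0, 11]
x^4 - 20*x^3 + 150*x^2 - 500*x + 625

Expanding det(x·I − A) (e.g. by cofactor expansion or by noting that A is similar to its Jordan form J, which has the same characteristic polynomial as A) gives
  χ_A(x) = x^4 - 20*x^3 + 150*x^2 - 500*x + 625
which factors as (x - 5)^4. The eigenvalues (with algebraic multiplicities) are λ = 5 with multiplicity 4.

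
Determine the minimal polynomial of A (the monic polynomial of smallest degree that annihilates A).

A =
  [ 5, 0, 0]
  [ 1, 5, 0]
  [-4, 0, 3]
x^3 - 13*x^2 + 55*x - 75

The characteristic polynomial is χ_A(x) = (x - 5)^2*(x - 3), so the eigenvalues are known. The minimal polynomial is
  m_A(x) = Π_λ (x − λ)^{k_λ}
where k_λ is the size of the *largest* Jordan block for λ (equivalently, the smallest k with (A − λI)^k v = 0 for every generalised eigenvector v of λ).

  λ = 3: largest Jordan block has size 1, contributing (x − 3)
  λ = 5: largest Jordan block has size 2, contributing (x − 5)^2

So m_A(x) = (x - 5)^2*(x - 3) = x^3 - 13*x^2 + 55*x - 75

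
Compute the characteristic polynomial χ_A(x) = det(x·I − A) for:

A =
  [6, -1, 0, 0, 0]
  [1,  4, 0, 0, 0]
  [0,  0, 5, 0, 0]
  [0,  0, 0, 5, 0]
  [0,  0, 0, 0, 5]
x^5 - 25*x^4 + 250*x^3 - 1250*x^2 + 3125*x - 3125

Expanding det(x·I − A) (e.g. by cofactor expansion or by noting that A is similar to its Jordan form J, which has the same characteristic polynomial as A) gives
  χ_A(x) = x^5 - 25*x^4 + 250*x^3 - 1250*x^2 + 3125*x - 3125
which factors as (x - 5)^5. The eigenvalues (with algebraic multiplicities) are λ = 5 with multiplicity 5.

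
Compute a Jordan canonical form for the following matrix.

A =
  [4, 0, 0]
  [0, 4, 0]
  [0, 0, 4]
J_1(4) ⊕ J_1(4) ⊕ J_1(4)

The characteristic polynomial is
  det(x·I − A) = x^3 - 12*x^2 + 48*x - 64 = (x - 4)^3

Eigenvalues and multiplicities (the geometric multiplicity of λ is n − rank(A − λI), which equals the number of Jordan blocks for λ):
  λ = 4: algebraic multiplicity = 3, geometric multiplicity = 3

Determining the block sizes for each eigenvalue:
  λ = 4: gm = am = 3, so every block has size 1 → block sizes [1, 1, 1]

Assembling the blocks gives a Jordan form
J =
  [4, 0, 0]
  [0, 4, 0]
  [0, 0, 4]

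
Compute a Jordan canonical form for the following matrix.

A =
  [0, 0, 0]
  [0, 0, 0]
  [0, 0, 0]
J_1(0) ⊕ J_1(0) ⊕ J_1(0)

The characteristic polynomial is
  det(x·I − A) = x^3

Eigenvalues and multiplicities (the geometric multiplicity of λ is n − rank(A − λI), which equals the number of Jordan blocks for λ):
  λ = 0: algebraic multiplicity = 3, geometric multiplicity = 3

Determining the block sizes for each eigenvalue:
  λ = 0: gm = am = 3, so every block has size 1 → block sizes [1, 1, 1]

Assembling the blocks gives a Jordan form
J =
  [0, 0, 0]
  [0, 0, 0]
  [0, 0, 0]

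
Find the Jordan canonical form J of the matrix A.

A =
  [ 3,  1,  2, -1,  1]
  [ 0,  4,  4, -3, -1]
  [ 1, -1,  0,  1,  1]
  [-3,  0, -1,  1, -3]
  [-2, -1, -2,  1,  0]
J_1(1) ⊕ J_1(1) ⊕ J_3(2)

The characteristic polynomial is
  det(x·I − A) = x^5 - 8*x^4 + 25*x^3 - 38*x^2 + 28*x - 8 = (x - 2)^3*(x - 1)^2

Eigenvalues and multiplicities (the geometric multiplicity of λ is n − rank(A − λI), which equals the number of Jordan blocks for λ):
  λ = 1: algebraic multiplicity = 2, geometric multiplicity = 2
  λ = 2: algebraic multiplicity = 3, geometric multiplicity = 1

Determining the block sizes for each eigenvalue:
  λ = 1: gm = am = 2, so every block has size 1 → block sizes [1, 1]
  λ = 2: one block (gm = 1), so the single block has size am = 3 → block sizes [3]

Assembling the blocks gives a Jordan form
J =
  [1, 0, 0, 0, 0]
  [0, 1, 0, 0, 0]
  [0, 0, 2, 1, 0]
  [0, 0, 0, 2, 1]
  [0, 0, 0, 0, 2]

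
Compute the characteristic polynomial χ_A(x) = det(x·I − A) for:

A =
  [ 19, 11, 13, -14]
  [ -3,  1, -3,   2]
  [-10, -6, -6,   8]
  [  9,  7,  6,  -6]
x^4 - 8*x^3 + 24*x^2 - 32*x + 16

Expanding det(x·I − A) (e.g. by cofactor expansion or by noting that A is similar to its Jordan form J, which has the same characteristic polynomial as A) gives
  χ_A(x) = x^4 - 8*x^3 + 24*x^2 - 32*x + 16
which factors as (x - 2)^4. The eigenvalues (with algebraic multiplicities) are λ = 2 with multiplicity 4.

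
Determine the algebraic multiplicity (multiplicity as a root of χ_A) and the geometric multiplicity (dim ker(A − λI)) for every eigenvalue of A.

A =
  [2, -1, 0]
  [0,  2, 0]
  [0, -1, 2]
λ = 2: alg = 3, geom = 2

Step 1 — factor the characteristic polynomial to read off the algebraic multiplicities:
  χ_A(x) = (x - 2)^3

Step 2 — compute geometric multiplicities via the rank-nullity identity g(λ) = n − rank(A − λI):
  rank(A − (2)·I) = 1, so dim ker(A − (2)·I) = n − 1 = 2

Summary:
  λ = 2: algebraic multiplicity = 3, geometric multiplicity = 2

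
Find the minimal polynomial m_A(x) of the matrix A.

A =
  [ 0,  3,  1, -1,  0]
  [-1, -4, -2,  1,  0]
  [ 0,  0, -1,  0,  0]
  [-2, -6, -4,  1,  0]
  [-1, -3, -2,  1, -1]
x^3 + 3*x^2 + 3*x + 1

The characteristic polynomial is χ_A(x) = (x + 1)^5, so the eigenvalues are known. The minimal polynomial is
  m_A(x) = Π_λ (x − λ)^{k_λ}
where k_λ is the size of the *largest* Jordan block for λ (equivalently, the smallest k with (A − λI)^k v = 0 for every generalised eigenvector v of λ).

  λ = -1: largest Jordan block has size 3, contributing (x + 1)^3

So m_A(x) = (x + 1)^3 = x^3 + 3*x^2 + 3*x + 1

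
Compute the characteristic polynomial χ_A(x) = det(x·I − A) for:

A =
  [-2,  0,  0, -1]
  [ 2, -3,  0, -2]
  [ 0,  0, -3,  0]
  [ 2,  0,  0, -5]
x^4 + 13*x^3 + 63*x^2 + 135*x + 108

Expanding det(x·I − A) (e.g. by cofactor expansion or by noting that A is similar to its Jordan form J, which has the same characteristic polynomial as A) gives
  χ_A(x) = x^4 + 13*x^3 + 63*x^2 + 135*x + 108
which factors as (x + 3)^3*(x + 4). The eigenvalues (with algebraic multiplicities) are λ = -4 with multiplicity 1, λ = -3 with multiplicity 3.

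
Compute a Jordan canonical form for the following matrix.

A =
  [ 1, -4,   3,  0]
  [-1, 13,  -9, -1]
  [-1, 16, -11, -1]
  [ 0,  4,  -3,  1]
J_3(1) ⊕ J_1(1)

The characteristic polynomial is
  det(x·I − A) = x^4 - 4*x^3 + 6*x^2 - 4*x + 1 = (x - 1)^4

Eigenvalues and multiplicities (the geometric multiplicity of λ is n − rank(A − λI), which equals the number of Jordan blocks for λ):
  λ = 1: algebraic multiplicity = 4, geometric multiplicity = 2

Determining the block sizes for each eigenvalue:
  λ = 1: with am = 4 and gm = 2, the partition is not yet determined (e.g. several partitions of 4 into 2 parts exist). Let N = A − (1)·I. Computing rank(N^1) = 2, rank(N^2) = 1, rank(N^3) = 0; the number of blocks of size ≥ j is rank(N^{j−1}) − rank(N^j), giving [2, 1, 1]. So we have 1 block(s) of size 3, 1 block(s) of size 1 → block sizes [3, 1]

Assembling the blocks gives a Jordan form
J =
  [1, 1, 0, 0]
  [0, 1, 1, 0]
  [0, 0, 1, 0]
  [0, 0, 0, 1]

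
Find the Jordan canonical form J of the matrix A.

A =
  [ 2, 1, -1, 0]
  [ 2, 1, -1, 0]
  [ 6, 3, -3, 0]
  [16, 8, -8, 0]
J_2(0) ⊕ J_1(0) ⊕ J_1(0)

The characteristic polynomial is
  det(x·I − A) = x^4

Eigenvalues and multiplicities (the geometric multiplicity of λ is n − rank(A − λI), which equals the number of Jordan blocks for λ):
  λ = 0: algebraic multiplicity = 4, geometric multiplicity = 3

Determining the block sizes for each eigenvalue:
  λ = 0: 3 blocks summing to 4 forces exactly one block of size 2 and the rest size 1 → block sizes [2, 1, 1]

Assembling the blocks gives a Jordan form
J =
  [0, 1, 0, 0]
  [0, 0, 0, 0]
  [0, 0, 0, 0]
  [0, 0, 0, 0]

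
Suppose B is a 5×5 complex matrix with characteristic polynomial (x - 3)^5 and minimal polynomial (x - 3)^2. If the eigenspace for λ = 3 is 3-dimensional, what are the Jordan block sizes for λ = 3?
Block sizes for λ = 3: [2, 2, 1]

Step 1 — from the characteristic polynomial, algebraic multiplicity of λ = 3 is 5. From dim ker(B − (3)·I) = 3, there are exactly 3 Jordan blocks for λ = 3.
Step 2 — from the minimal polynomial, the factor (x − 3)^2 tells us the largest block for λ = 3 has size 2.
Step 3 — with total size 5, 3 blocks, and largest block 2, the block sizes (in nonincreasing order) are [2, 2, 1].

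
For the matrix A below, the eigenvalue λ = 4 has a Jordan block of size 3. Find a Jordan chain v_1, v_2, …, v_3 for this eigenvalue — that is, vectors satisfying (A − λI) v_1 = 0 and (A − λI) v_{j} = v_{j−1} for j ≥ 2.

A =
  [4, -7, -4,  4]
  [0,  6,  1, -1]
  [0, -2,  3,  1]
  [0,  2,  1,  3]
A Jordan chain for λ = 4 of length 3:
v_1 = (2, 0, 0, 0)ᵀ
v_2 = (-7, 2, -2, 2)ᵀ
v_3 = (0, 1, 0, 0)ᵀ

Let N = A − (4)·I. We want v_3 with N^3 v_3 = 0 but N^2 v_3 ≠ 0; then v_{j-1} := N · v_j for j = 3, …, 2.

Pick v_3 = (0, 1, 0, 0)ᵀ.
Then v_2 = N · v_3 = (-7, 2, -2, 2)ᵀ.
Then v_1 = N · v_2 = (2, 0, 0, 0)ᵀ.

Sanity check: (A − (4)·I) v_1 = (0, 0, 0, 0)ᵀ = 0. ✓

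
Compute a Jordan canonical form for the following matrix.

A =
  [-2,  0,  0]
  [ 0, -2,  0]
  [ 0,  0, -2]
J_1(-2) ⊕ J_1(-2) ⊕ J_1(-2)

The characteristic polynomial is
  det(x·I − A) = x^3 + 6*x^2 + 12*x + 8 = (x + 2)^3

Eigenvalues and multiplicities (the geometric multiplicity of λ is n − rank(A − λI), which equals the number of Jordan blocks for λ):
  λ = -2: algebraic multiplicity = 3, geometric multiplicity = 3

Determining the block sizes for each eigenvalue:
  λ = -2: gm = am = 3, so every block has size 1 → block sizes [1, 1, 1]

Assembling the blocks gives a Jordan form
J =
  [-2,  0,  0]
  [ 0, -2,  0]
  [ 0,  0, -2]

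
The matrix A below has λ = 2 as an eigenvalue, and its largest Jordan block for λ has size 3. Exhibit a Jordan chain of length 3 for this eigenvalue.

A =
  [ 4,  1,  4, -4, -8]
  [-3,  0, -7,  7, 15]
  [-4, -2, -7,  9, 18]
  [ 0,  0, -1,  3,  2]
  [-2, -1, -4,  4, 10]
A Jordan chain for λ = 2 of length 3:
v_1 = (1, -2, -2, 0, -1)ᵀ
v_2 = (2, -3, -4, 0, -2)ᵀ
v_3 = (1, 0, 0, 0, 0)ᵀ

Let N = A − (2)·I. We want v_3 with N^3 v_3 = 0 but N^2 v_3 ≠ 0; then v_{j-1} := N · v_j for j = 3, …, 2.

Pick v_3 = (1, 0, 0, 0, 0)ᵀ.
Then v_2 = N · v_3 = (2, -3, -4, 0, -2)ᵀ.
Then v_1 = N · v_2 = (1, -2, -2, 0, -1)ᵀ.

Sanity check: (A − (2)·I) v_1 = (0, 0, 0, 0, 0)ᵀ = 0. ✓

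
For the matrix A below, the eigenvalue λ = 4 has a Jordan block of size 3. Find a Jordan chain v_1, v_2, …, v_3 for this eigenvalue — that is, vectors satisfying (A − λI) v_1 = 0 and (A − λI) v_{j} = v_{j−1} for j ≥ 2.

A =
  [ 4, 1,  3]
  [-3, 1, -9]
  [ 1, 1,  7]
A Jordan chain for λ = 4 of length 3:
v_1 = (0, -3, 1)ᵀ
v_2 = (1, -3, 1)ᵀ
v_3 = (0, 1, 0)ᵀ

Let N = A − (4)·I. We want v_3 with N^3 v_3 = 0 but N^2 v_3 ≠ 0; then v_{j-1} := N · v_j for j = 3, …, 2.

Pick v_3 = (0, 1, 0)ᵀ.
Then v_2 = N · v_3 = (1, -3, 1)ᵀ.
Then v_1 = N · v_2 = (0, -3, 1)ᵀ.

Sanity check: (A − (4)·I) v_1 = (0, 0, 0)ᵀ = 0. ✓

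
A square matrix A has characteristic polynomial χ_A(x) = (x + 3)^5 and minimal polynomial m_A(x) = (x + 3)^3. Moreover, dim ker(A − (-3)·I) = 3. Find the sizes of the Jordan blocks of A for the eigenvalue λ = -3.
Block sizes for λ = -3: [3, 1, 1]

Step 1 — from the characteristic polynomial, algebraic multiplicity of λ = -3 is 5. From dim ker(A − (-3)·I) = 3, there are exactly 3 Jordan blocks for λ = -3.
Step 2 — from the minimal polynomial, the factor (x + 3)^3 tells us the largest block for λ = -3 has size 3.
Step 3 — with total size 5, 3 blocks, and largest block 3, the block sizes (in nonincreasing order) are [3, 1, 1].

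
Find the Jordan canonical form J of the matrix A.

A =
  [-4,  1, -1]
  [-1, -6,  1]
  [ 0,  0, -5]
J_2(-5) ⊕ J_1(-5)

The characteristic polynomial is
  det(x·I − A) = x^3 + 15*x^2 + 75*x + 125 = (x + 5)^3

Eigenvalues and multiplicities (the geometric multiplicity of λ is n − rank(A − λI), which equals the number of Jordan blocks for λ):
  λ = -5: algebraic multiplicity = 3, geometric multiplicity = 2

Determining the block sizes for each eigenvalue:
  λ = -5: 2 blocks summing to 3 forces exactly one block of size 2 and the rest size 1 → block sizes [2, 1]

Assembling the blocks gives a Jordan form
J =
  [-5,  1,  0]
  [ 0, -5,  0]
  [ 0,  0, -5]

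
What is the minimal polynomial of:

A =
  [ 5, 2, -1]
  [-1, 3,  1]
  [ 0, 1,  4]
x^3 - 12*x^2 + 48*x - 64

The characteristic polynomial is χ_A(x) = (x - 4)^3, so the eigenvalues are known. The minimal polynomial is
  m_A(x) = Π_λ (x − λ)^{k_λ}
where k_λ is the size of the *largest* Jordan block for λ (equivalently, the smallest k with (A − λI)^k v = 0 for every generalised eigenvector v of λ).

  λ = 4: largest Jordan block has size 3, contributing (x − 4)^3

So m_A(x) = (x - 4)^3 = x^3 - 12*x^2 + 48*x - 64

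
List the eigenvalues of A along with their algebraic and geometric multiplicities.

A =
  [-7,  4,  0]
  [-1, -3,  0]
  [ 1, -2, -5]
λ = -5: alg = 3, geom = 2

Step 1 — factor the characteristic polynomial to read off the algebraic multiplicities:
  χ_A(x) = (x + 5)^3

Step 2 — compute geometric multiplicities via the rank-nullity identity g(λ) = n − rank(A − λI):
  rank(A − (-5)·I) = 1, so dim ker(A − (-5)·I) = n − 1 = 2

Summary:
  λ = -5: algebraic multiplicity = 3, geometric multiplicity = 2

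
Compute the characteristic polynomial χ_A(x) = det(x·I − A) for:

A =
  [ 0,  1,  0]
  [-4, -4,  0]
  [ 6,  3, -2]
x^3 + 6*x^2 + 12*x + 8

Expanding det(x·I − A) (e.g. by cofactor expansion or by noting that A is similar to its Jordan form J, which has the same characteristic polynomial as A) gives
  χ_A(x) = x^3 + 6*x^2 + 12*x + 8
which factors as (x + 2)^3. The eigenvalues (with algebraic multiplicities) are λ = -2 with multiplicity 3.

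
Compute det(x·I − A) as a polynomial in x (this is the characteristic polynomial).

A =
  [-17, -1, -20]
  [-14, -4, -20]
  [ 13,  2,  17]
x^3 + 4*x^2 - 3*x - 18

Expanding det(x·I − A) (e.g. by cofactor expansion or by noting that A is similar to its Jordan form J, which has the same characteristic polynomial as A) gives
  χ_A(x) = x^3 + 4*x^2 - 3*x - 18
which factors as (x - 2)*(x + 3)^2. The eigenvalues (with algebraic multiplicities) are λ = -3 with multiplicity 2, λ = 2 with multiplicity 1.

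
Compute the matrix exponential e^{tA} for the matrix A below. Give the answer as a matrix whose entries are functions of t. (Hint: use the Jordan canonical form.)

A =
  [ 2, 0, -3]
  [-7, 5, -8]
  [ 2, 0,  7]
e^{tA} =
  [-2*exp(5*t) + 3*exp(4*t), 0, -3*exp(5*t) + 3*exp(4*t)]
  [-2*t*exp(5*t) - 5*exp(5*t) + 5*exp(4*t), exp(5*t), -3*t*exp(5*t) - 5*exp(5*t) + 5*exp(4*t)]
  [2*exp(5*t) - 2*exp(4*t), 0, 3*exp(5*t) - 2*exp(4*t)]

Strategy: write A = P · J · P⁻¹ where J is a Jordan canonical form, so e^{tA} = P · e^{tJ} · P⁻¹, and e^{tJ} can be computed block-by-block.

A has Jordan form
J =
  [4, 0, 0]
  [0, 5, 1]
  [0, 0, 5]
(up to reordering of blocks).

Per-block formulas:
  For a 1×1 block at λ = 4: exp(t · [4]) = [e^(4t)].
  For a 2×2 Jordan block J_2(5): exp(t · J_2(5)) = e^(5t)·(I + t·N), where N is the 2×2 nilpotent shift.

After assembling e^{tJ} and conjugating by P, we get:

e^{tA} =
  [-2*exp(5*t) + 3*exp(4*t), 0, -3*exp(5*t) + 3*exp(4*t)]
  [-2*t*exp(5*t) - 5*exp(5*t) + 5*exp(4*t), exp(5*t), -3*t*exp(5*t) - 5*exp(5*t) + 5*exp(4*t)]
  [2*exp(5*t) - 2*exp(4*t), 0, 3*exp(5*t) - 2*exp(4*t)]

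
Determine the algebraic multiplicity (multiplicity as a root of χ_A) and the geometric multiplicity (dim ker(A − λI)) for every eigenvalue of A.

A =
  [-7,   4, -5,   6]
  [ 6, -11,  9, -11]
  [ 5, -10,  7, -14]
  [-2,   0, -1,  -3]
λ = -4: alg = 2, geom = 1; λ = -3: alg = 2, geom = 1

Step 1 — factor the characteristic polynomial to read off the algebraic multiplicities:
  χ_A(x) = (x + 3)^2*(x + 4)^2

Step 2 — compute geometric multiplicities via the rank-nullity identity g(λ) = n − rank(A − λI):
  rank(A − (-4)·I) = 3, so dim ker(A − (-4)·I) = n − 3 = 1
  rank(A − (-3)·I) = 3, so dim ker(A − (-3)·I) = n − 3 = 1

Summary:
  λ = -4: algebraic multiplicity = 2, geometric multiplicity = 1
  λ = -3: algebraic multiplicity = 2, geometric multiplicity = 1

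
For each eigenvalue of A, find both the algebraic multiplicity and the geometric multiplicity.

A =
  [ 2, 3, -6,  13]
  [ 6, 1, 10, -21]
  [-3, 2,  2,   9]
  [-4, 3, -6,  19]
λ = 6: alg = 4, geom = 2

Step 1 — factor the characteristic polynomial to read off the algebraic multiplicities:
  χ_A(x) = (x - 6)^4

Step 2 — compute geometric multiplicities via the rank-nullity identity g(λ) = n − rank(A − λI):
  rank(A − (6)·I) = 2, so dim ker(A − (6)·I) = n − 2 = 2

Summary:
  λ = 6: algebraic multiplicity = 4, geometric multiplicity = 2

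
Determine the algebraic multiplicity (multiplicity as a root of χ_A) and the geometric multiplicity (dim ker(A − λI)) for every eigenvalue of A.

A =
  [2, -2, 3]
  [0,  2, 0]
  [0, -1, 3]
λ = 2: alg = 2, geom = 1; λ = 3: alg = 1, geom = 1

Step 1 — factor the characteristic polynomial to read off the algebraic multiplicities:
  χ_A(x) = (x - 3)*(x - 2)^2

Step 2 — compute geometric multiplicities via the rank-nullity identity g(λ) = n − rank(A − λI):
  rank(A − (2)·I) = 2, so dim ker(A − (2)·I) = n − 2 = 1
  rank(A − (3)·I) = 2, so dim ker(A − (3)·I) = n − 2 = 1

Summary:
  λ = 2: algebraic multiplicity = 2, geometric multiplicity = 1
  λ = 3: algebraic multiplicity = 1, geometric multiplicity = 1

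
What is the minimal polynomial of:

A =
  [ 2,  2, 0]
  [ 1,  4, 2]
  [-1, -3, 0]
x^3 - 6*x^2 + 12*x - 8

The characteristic polynomial is χ_A(x) = (x - 2)^3, so the eigenvalues are known. The minimal polynomial is
  m_A(x) = Π_λ (x − λ)^{k_λ}
where k_λ is the size of the *largest* Jordan block for λ (equivalently, the smallest k with (A − λI)^k v = 0 for every generalised eigenvector v of λ).

  λ = 2: largest Jordan block has size 3, contributing (x − 2)^3

So m_A(x) = (x - 2)^3 = x^3 - 6*x^2 + 12*x - 8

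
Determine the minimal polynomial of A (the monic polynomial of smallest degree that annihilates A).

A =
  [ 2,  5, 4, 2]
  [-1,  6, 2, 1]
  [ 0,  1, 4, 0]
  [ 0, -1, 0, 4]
x^3 - 12*x^2 + 48*x - 64

The characteristic polynomial is χ_A(x) = (x - 4)^4, so the eigenvalues are known. The minimal polynomial is
  m_A(x) = Π_λ (x − λ)^{k_λ}
where k_λ is the size of the *largest* Jordan block for λ (equivalently, the smallest k with (A − λI)^k v = 0 for every generalised eigenvector v of λ).

  λ = 4: largest Jordan block has size 3, contributing (x − 4)^3

So m_A(x) = (x - 4)^3 = x^3 - 12*x^2 + 48*x - 64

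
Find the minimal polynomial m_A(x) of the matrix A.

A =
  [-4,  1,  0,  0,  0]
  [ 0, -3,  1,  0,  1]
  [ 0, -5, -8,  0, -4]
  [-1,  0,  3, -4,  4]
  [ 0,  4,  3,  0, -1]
x^3 + 12*x^2 + 48*x + 64

The characteristic polynomial is χ_A(x) = (x + 4)^5, so the eigenvalues are known. The minimal polynomial is
  m_A(x) = Π_λ (x − λ)^{k_λ}
where k_λ is the size of the *largest* Jordan block for λ (equivalently, the smallest k with (A − λI)^k v = 0 for every generalised eigenvector v of λ).

  λ = -4: largest Jordan block has size 3, contributing (x + 4)^3

So m_A(x) = (x + 4)^3 = x^3 + 12*x^2 + 48*x + 64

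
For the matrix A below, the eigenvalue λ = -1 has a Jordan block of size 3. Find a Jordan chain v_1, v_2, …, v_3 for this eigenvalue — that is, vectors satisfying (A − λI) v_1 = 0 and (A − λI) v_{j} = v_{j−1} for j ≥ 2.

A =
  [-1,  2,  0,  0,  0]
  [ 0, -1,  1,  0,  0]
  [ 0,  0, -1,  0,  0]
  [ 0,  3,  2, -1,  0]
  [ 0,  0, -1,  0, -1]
A Jordan chain for λ = -1 of length 3:
v_1 = (2, 0, 0, 3, 0)ᵀ
v_2 = (0, 1, 0, 2, -1)ᵀ
v_3 = (0, 0, 1, 0, 0)ᵀ

Let N = A − (-1)·I. We want v_3 with N^3 v_3 = 0 but N^2 v_3 ≠ 0; then v_{j-1} := N · v_j for j = 3, …, 2.

Pick v_3 = (0, 0, 1, 0, 0)ᵀ.
Then v_2 = N · v_3 = (0, 1, 0, 2, -1)ᵀ.
Then v_1 = N · v_2 = (2, 0, 0, 3, 0)ᵀ.

Sanity check: (A − (-1)·I) v_1 = (0, 0, 0, 0, 0)ᵀ = 0. ✓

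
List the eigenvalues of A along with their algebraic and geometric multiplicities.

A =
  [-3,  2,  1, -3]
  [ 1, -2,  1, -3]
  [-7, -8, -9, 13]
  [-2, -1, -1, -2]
λ = -4: alg = 4, geom = 2

Step 1 — factor the characteristic polynomial to read off the algebraic multiplicities:
  χ_A(x) = (x + 4)^4

Step 2 — compute geometric multiplicities via the rank-nullity identity g(λ) = n − rank(A − λI):
  rank(A − (-4)·I) = 2, so dim ker(A − (-4)·I) = n − 2 = 2

Summary:
  λ = -4: algebraic multiplicity = 4, geometric multiplicity = 2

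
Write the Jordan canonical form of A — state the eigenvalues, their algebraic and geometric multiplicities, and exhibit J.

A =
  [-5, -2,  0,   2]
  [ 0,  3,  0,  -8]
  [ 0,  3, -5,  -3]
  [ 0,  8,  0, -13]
J_2(-5) ⊕ J_1(-5) ⊕ J_1(-5)

The characteristic polynomial is
  det(x·I − A) = x^4 + 20*x^3 + 150*x^2 + 500*x + 625 = (x + 5)^4

Eigenvalues and multiplicities (the geometric multiplicity of λ is n − rank(A − λI), which equals the number of Jordan blocks for λ):
  λ = -5: algebraic multiplicity = 4, geometric multiplicity = 3

Determining the block sizes for each eigenvalue:
  λ = -5: 3 blocks summing to 4 forces exactly one block of size 2 and the rest size 1 → block sizes [2, 1, 1]

Assembling the blocks gives a Jordan form
J =
  [-5,  1,  0,  0]
  [ 0, -5,  0,  0]
  [ 0,  0, -5,  0]
  [ 0,  0,  0, -5]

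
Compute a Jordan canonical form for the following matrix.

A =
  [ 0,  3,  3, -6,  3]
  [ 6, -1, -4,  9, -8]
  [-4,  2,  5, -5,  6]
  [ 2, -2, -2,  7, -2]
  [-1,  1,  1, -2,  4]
J_2(3) ⊕ J_2(3) ⊕ J_1(3)

The characteristic polynomial is
  det(x·I − A) = x^5 - 15*x^4 + 90*x^3 - 270*x^2 + 405*x - 243 = (x - 3)^5

Eigenvalues and multiplicities (the geometric multiplicity of λ is n − rank(A − λI), which equals the number of Jordan blocks for λ):
  λ = 3: algebraic multiplicity = 5, geometric multiplicity = 3

Determining the block sizes for each eigenvalue:
  λ = 3: with am = 5 and gm = 3, the partition is not yet determined (e.g. several partitions of 5 into 3 parts exist). Let N = A − (3)·I. Computing rank(N^1) = 2, rank(N^2) = 0; the number of blocks of size ≥ j is rank(N^{j−1}) − rank(N^j), giving [3, 2]. So we have 2 block(s) of size 2, 1 block(s) of size 1 → block sizes [2, 2, 1]

Assembling the blocks gives a Jordan form
J =
  [3, 1, 0, 0, 0]
  [0, 3, 0, 0, 0]
  [0, 0, 3, 1, 0]
  [0, 0, 0, 3, 0]
  [0, 0, 0, 0, 3]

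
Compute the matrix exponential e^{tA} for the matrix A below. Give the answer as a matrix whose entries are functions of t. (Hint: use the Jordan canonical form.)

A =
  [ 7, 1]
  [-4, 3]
e^{tA} =
  [2*t*exp(5*t) + exp(5*t), t*exp(5*t)]
  [-4*t*exp(5*t), -2*t*exp(5*t) + exp(5*t)]

Strategy: write A = P · J · P⁻¹ where J is a Jordan canonical form, so e^{tA} = P · e^{tJ} · P⁻¹, and e^{tJ} can be computed block-by-block.

A has Jordan form
J =
  [5, 1]
  [0, 5]
(up to reordering of blocks).

Per-block formulas:
  For a 2×2 Jordan block J_2(5): exp(t · J_2(5)) = e^(5t)·(I + t·N), where N is the 2×2 nilpotent shift.

After assembling e^{tJ} and conjugating by P, we get:

e^{tA} =
  [2*t*exp(5*t) + exp(5*t), t*exp(5*t)]
  [-4*t*exp(5*t), -2*t*exp(5*t) + exp(5*t)]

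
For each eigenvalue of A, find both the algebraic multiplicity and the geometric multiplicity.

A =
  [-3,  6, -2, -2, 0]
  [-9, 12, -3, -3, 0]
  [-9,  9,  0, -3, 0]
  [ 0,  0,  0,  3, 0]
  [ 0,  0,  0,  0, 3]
λ = 3: alg = 5, geom = 4

Step 1 — factor the characteristic polynomial to read off the algebraic multiplicities:
  χ_A(x) = (x - 3)^5

Step 2 — compute geometric multiplicities via the rank-nullity identity g(λ) = n − rank(A − λI):
  rank(A − (3)·I) = 1, so dim ker(A − (3)·I) = n − 1 = 4

Summary:
  λ = 3: algebraic multiplicity = 5, geometric multiplicity = 4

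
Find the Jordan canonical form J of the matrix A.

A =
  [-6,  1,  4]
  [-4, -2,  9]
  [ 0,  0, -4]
J_3(-4)

The characteristic polynomial is
  det(x·I − A) = x^3 + 12*x^2 + 48*x + 64 = (x + 4)^3

Eigenvalues and multiplicities (the geometric multiplicity of λ is n − rank(A − λI), which equals the number of Jordan blocks for λ):
  λ = -4: algebraic multiplicity = 3, geometric multiplicity = 1

Determining the block sizes for each eigenvalue:
  λ = -4: one block (gm = 1), so the single block has size am = 3 → block sizes [3]

Assembling the blocks gives a Jordan form
J =
  [-4,  1,  0]
  [ 0, -4,  1]
  [ 0,  0, -4]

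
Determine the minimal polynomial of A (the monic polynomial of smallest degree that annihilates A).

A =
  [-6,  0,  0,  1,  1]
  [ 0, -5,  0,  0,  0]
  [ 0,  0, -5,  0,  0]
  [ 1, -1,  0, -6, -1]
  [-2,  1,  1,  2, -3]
x^3 + 15*x^2 + 75*x + 125

The characteristic polynomial is χ_A(x) = (x + 5)^5, so the eigenvalues are known. The minimal polynomial is
  m_A(x) = Π_λ (x − λ)^{k_λ}
where k_λ is the size of the *largest* Jordan block for λ (equivalently, the smallest k with (A − λI)^k v = 0 for every generalised eigenvector v of λ).

  λ = -5: largest Jordan block has size 3, contributing (x + 5)^3

So m_A(x) = (x + 5)^3 = x^3 + 15*x^2 + 75*x + 125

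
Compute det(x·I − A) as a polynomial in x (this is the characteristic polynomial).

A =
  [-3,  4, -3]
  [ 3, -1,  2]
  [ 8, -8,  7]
x^3 - 3*x^2 + 3*x - 1

Expanding det(x·I − A) (e.g. by cofactor expansion or by noting that A is similar to its Jordan form J, which has the same characteristic polynomial as A) gives
  χ_A(x) = x^3 - 3*x^2 + 3*x - 1
which factors as (x - 1)^3. The eigenvalues (with algebraic multiplicities) are λ = 1 with multiplicity 3.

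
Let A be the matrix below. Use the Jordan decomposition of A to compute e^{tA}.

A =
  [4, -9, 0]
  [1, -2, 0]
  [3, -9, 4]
e^{tA} =
  [3*t*exp(t) + exp(t), -9*t*exp(t), 0]
  [t*exp(t), -3*t*exp(t) + exp(t), 0]
  [exp(4*t) - exp(t), -3*exp(4*t) + 3*exp(t), exp(4*t)]

Strategy: write A = P · J · P⁻¹ where J is a Jordan canonical form, so e^{tA} = P · e^{tJ} · P⁻¹, and e^{tJ} can be computed block-by-block.

A has Jordan form
J =
  [1, 1, 0]
  [0, 1, 0]
  [0, 0, 4]
(up to reordering of blocks).

Per-block formulas:
  For a 1×1 block at λ = 4: exp(t · [4]) = [e^(4t)].
  For a 2×2 Jordan block J_2(1): exp(t · J_2(1)) = e^(1t)·(I + t·N), where N is the 2×2 nilpotent shift.

After assembling e^{tJ} and conjugating by P, we get:

e^{tA} =
  [3*t*exp(t) + exp(t), -9*t*exp(t), 0]
  [t*exp(t), -3*t*exp(t) + exp(t), 0]
  [exp(4*t) - exp(t), -3*exp(4*t) + 3*exp(t), exp(4*t)]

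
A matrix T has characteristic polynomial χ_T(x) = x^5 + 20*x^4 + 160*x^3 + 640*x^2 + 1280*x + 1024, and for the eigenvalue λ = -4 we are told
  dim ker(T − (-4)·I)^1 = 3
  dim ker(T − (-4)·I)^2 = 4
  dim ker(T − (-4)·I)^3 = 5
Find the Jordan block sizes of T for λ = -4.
Block sizes for λ = -4: [3, 1, 1]

From the dimensions of kernels of powers, the number of Jordan blocks of size at least j is d_j − d_{j−1} where d_j = dim ker(N^j) (with d_0 = 0). Computing the differences gives [3, 1, 1].
The number of blocks of size exactly k is (#blocks of size ≥ k) − (#blocks of size ≥ k + 1), so the partition is: 2 block(s) of size 1, 1 block(s) of size 3.
In nonincreasing order the block sizes are [3, 1, 1].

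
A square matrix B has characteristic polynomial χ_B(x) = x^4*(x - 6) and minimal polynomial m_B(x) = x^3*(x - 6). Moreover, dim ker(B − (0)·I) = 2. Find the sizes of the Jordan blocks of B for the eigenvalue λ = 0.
Block sizes for λ = 0: [3, 1]

Step 1 — from the characteristic polynomial, algebraic multiplicity of λ = 0 is 4. From dim ker(B − (0)·I) = 2, there are exactly 2 Jordan blocks for λ = 0.
Step 2 — from the minimal polynomial, the factor (x − 0)^3 tells us the largest block for λ = 0 has size 3.
Step 3 — with total size 4, 2 blocks, and largest block 3, the block sizes (in nonincreasing order) are [3, 1].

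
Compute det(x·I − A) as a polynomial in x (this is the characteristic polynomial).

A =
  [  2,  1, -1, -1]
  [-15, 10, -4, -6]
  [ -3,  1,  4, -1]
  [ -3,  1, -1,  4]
x^4 - 20*x^3 + 150*x^2 - 500*x + 625

Expanding det(x·I − A) (e.g. by cofactor expansion or by noting that A is similar to its Jordan form J, which has the same characteristic polynomial as A) gives
  χ_A(x) = x^4 - 20*x^3 + 150*x^2 - 500*x + 625
which factors as (x - 5)^4. The eigenvalues (with algebraic multiplicities) are λ = 5 with multiplicity 4.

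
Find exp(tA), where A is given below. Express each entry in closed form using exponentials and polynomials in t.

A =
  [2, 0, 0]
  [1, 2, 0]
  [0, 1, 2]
e^{tA} =
  [exp(2*t), 0, 0]
  [t*exp(2*t), exp(2*t), 0]
  [t^2*exp(2*t)/2, t*exp(2*t), exp(2*t)]

Strategy: write A = P · J · P⁻¹ where J is a Jordan canonical form, so e^{tA} = P · e^{tJ} · P⁻¹, and e^{tJ} can be computed block-by-block.

A has Jordan form
J =
  [2, 1, 0]
  [0, 2, 1]
  [0, 0, 2]
(up to reordering of blocks).

Per-block formulas:
  For a 3×3 Jordan block J_3(2): exp(t · J_3(2)) = e^(2t)·(I + t·N + (t^2/2)·N^2), where N is the 3×3 nilpotent shift.

After assembling e^{tJ} and conjugating by P, we get:

e^{tA} =
  [exp(2*t), 0, 0]
  [t*exp(2*t), exp(2*t), 0]
  [t^2*exp(2*t)/2, t*exp(2*t), exp(2*t)]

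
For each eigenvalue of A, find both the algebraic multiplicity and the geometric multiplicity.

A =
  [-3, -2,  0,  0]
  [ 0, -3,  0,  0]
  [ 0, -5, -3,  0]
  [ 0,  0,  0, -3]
λ = -3: alg = 4, geom = 3

Step 1 — factor the characteristic polynomial to read off the algebraic multiplicities:
  χ_A(x) = (x + 3)^4

Step 2 — compute geometric multiplicities via the rank-nullity identity g(λ) = n − rank(A − λI):
  rank(A − (-3)·I) = 1, so dim ker(A − (-3)·I) = n − 1 = 3

Summary:
  λ = -3: algebraic multiplicity = 4, geometric multiplicity = 3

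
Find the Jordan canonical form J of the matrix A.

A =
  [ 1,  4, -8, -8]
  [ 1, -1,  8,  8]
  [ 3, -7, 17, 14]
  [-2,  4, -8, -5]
J_3(3) ⊕ J_1(3)

The characteristic polynomial is
  det(x·I − A) = x^4 - 12*x^3 + 54*x^2 - 108*x + 81 = (x - 3)^4

Eigenvalues and multiplicities (the geometric multiplicity of λ is n − rank(A − λI), which equals the number of Jordan blocks for λ):
  λ = 3: algebraic multiplicity = 4, geometric multiplicity = 2

Determining the block sizes for each eigenvalue:
  λ = 3: with am = 4 and gm = 2, the partition is not yet determined (e.g. several partitions of 4 into 2 parts exist). Let N = A − (3)·I. Computing rank(N^1) = 2, rank(N^2) = 1, rank(N^3) = 0; the number of blocks of size ≥ j is rank(N^{j−1}) − rank(N^j), giving [2, 1, 1]. So we have 1 block(s) of size 3, 1 block(s) of size 1 → block sizes [3, 1]

Assembling the blocks gives a Jordan form
J =
  [3, 1, 0, 0]
  [0, 3, 1, 0]
  [0, 0, 3, 0]
  [0, 0, 0, 3]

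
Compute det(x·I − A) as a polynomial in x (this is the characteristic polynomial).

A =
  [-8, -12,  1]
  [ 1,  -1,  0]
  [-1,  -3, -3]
x^3 + 12*x^2 + 48*x + 64

Expanding det(x·I − A) (e.g. by cofactor expansion or by noting that A is similar to its Jordan form J, which has the same characteristic polynomial as A) gives
  χ_A(x) = x^3 + 12*x^2 + 48*x + 64
which factors as (x + 4)^3. The eigenvalues (with algebraic multiplicities) are λ = -4 with multiplicity 3.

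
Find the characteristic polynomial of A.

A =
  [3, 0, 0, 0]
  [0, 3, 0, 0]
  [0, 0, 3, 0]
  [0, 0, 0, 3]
x^4 - 12*x^3 + 54*x^2 - 108*x + 81

Expanding det(x·I − A) (e.g. by cofactor expansion or by noting that A is similar to its Jordan form J, which has the same characteristic polynomial as A) gives
  χ_A(x) = x^4 - 12*x^3 + 54*x^2 - 108*x + 81
which factors as (x - 3)^4. The eigenvalues (with algebraic multiplicities) are λ = 3 with multiplicity 4.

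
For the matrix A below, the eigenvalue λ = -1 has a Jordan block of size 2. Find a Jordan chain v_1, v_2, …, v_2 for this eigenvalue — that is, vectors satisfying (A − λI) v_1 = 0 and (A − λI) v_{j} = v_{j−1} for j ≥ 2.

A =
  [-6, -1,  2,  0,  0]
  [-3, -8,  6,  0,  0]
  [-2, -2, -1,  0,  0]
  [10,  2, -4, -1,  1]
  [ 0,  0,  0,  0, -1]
A Jordan chain for λ = -1 of length 2:
v_1 = (0, 0, 0, 1, 0)ᵀ
v_2 = (0, 0, 0, 0, 1)ᵀ

Let N = A − (-1)·I. We want v_2 with N^2 v_2 = 0 but N^1 v_2 ≠ 0; then v_{j-1} := N · v_j for j = 2, …, 2.

Pick v_2 = (0, 0, 0, 0, 1)ᵀ.
Then v_1 = N · v_2 = (0, 0, 0, 1, 0)ᵀ.

Sanity check: (A − (-1)·I) v_1 = (0, 0, 0, 0, 0)ᵀ = 0. ✓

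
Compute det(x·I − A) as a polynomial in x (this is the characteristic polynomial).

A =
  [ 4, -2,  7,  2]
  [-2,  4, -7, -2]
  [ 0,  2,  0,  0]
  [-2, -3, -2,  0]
x^4 - 8*x^3 + 24*x^2 - 32*x + 16

Expanding det(x·I − A) (e.g. by cofactor expansion or by noting that A is similar to its Jordan form J, which has the same characteristic polynomial as A) gives
  χ_A(x) = x^4 - 8*x^3 + 24*x^2 - 32*x + 16
which factors as (x - 2)^4. The eigenvalues (with algebraic multiplicities) are λ = 2 with multiplicity 4.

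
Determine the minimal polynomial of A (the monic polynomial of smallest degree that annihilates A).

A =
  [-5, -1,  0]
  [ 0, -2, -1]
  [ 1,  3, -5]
x^3 + 12*x^2 + 48*x + 64

The characteristic polynomial is χ_A(x) = (x + 4)^3, so the eigenvalues are known. The minimal polynomial is
  m_A(x) = Π_λ (x − λ)^{k_λ}
where k_λ is the size of the *largest* Jordan block for λ (equivalently, the smallest k with (A − λI)^k v = 0 for every generalised eigenvector v of λ).

  λ = -4: largest Jordan block has size 3, contributing (x + 4)^3

So m_A(x) = (x + 4)^3 = x^3 + 12*x^2 + 48*x + 64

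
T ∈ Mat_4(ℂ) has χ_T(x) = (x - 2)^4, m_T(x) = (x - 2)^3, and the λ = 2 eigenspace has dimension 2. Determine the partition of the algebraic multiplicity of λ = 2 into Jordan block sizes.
Block sizes for λ = 2: [3, 1]

Step 1 — from the characteristic polynomial, algebraic multiplicity of λ = 2 is 4. From dim ker(T − (2)·I) = 2, there are exactly 2 Jordan blocks for λ = 2.
Step 2 — from the minimal polynomial, the factor (x − 2)^3 tells us the largest block for λ = 2 has size 3.
Step 3 — with total size 4, 2 blocks, and largest block 3, the block sizes (in nonincreasing order) are [3, 1].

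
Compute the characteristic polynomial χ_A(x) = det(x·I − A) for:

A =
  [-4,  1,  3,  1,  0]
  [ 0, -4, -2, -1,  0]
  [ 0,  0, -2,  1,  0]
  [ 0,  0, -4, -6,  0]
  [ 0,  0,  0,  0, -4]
x^5 + 20*x^4 + 160*x^3 + 640*x^2 + 1280*x + 1024

Expanding det(x·I − A) (e.g. by cofactor expansion or by noting that A is similar to its Jordan form J, which has the same characteristic polynomial as A) gives
  χ_A(x) = x^5 + 20*x^4 + 160*x^3 + 640*x^2 + 1280*x + 1024
which factors as (x + 4)^5. The eigenvalues (with algebraic multiplicities) are λ = -4 with multiplicity 5.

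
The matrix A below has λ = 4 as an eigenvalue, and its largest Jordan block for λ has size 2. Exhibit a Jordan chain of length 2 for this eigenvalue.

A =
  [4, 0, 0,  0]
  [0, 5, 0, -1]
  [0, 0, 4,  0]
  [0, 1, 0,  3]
A Jordan chain for λ = 4 of length 2:
v_1 = (0, 1, 0, 1)ᵀ
v_2 = (0, 1, 0, 0)ᵀ

Let N = A − (4)·I. We want v_2 with N^2 v_2 = 0 but N^1 v_2 ≠ 0; then v_{j-1} := N · v_j for j = 2, …, 2.

Pick v_2 = (0, 1, 0, 0)ᵀ.
Then v_1 = N · v_2 = (0, 1, 0, 1)ᵀ.

Sanity check: (A − (4)·I) v_1 = (0, 0, 0, 0)ᵀ = 0. ✓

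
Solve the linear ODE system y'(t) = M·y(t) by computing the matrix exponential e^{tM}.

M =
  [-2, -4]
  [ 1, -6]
e^{tM} =
  [2*t*exp(-4*t) + exp(-4*t), -4*t*exp(-4*t)]
  [t*exp(-4*t), -2*t*exp(-4*t) + exp(-4*t)]

Strategy: write M = P · J · P⁻¹ where J is a Jordan canonical form, so e^{tM} = P · e^{tJ} · P⁻¹, and e^{tJ} can be computed block-by-block.

M has Jordan form
J =
  [-4,  1]
  [ 0, -4]
(up to reordering of blocks).

Per-block formulas:
  For a 2×2 Jordan block J_2(-4): exp(t · J_2(-4)) = e^(-4t)·(I + t·N), where N is the 2×2 nilpotent shift.

After assembling e^{tJ} and conjugating by P, we get:

e^{tM} =
  [2*t*exp(-4*t) + exp(-4*t), -4*t*exp(-4*t)]
  [t*exp(-4*t), -2*t*exp(-4*t) + exp(-4*t)]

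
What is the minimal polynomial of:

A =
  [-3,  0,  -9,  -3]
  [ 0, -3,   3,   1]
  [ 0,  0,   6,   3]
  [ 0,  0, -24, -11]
x^2 + 5*x + 6

The characteristic polynomial is χ_A(x) = (x + 2)*(x + 3)^3, so the eigenvalues are known. The minimal polynomial is
  m_A(x) = Π_λ (x − λ)^{k_λ}
where k_λ is the size of the *largest* Jordan block for λ (equivalently, the smallest k with (A − λI)^k v = 0 for every generalised eigenvector v of λ).

  λ = -3: largest Jordan block has size 1, contributing (x + 3)
  λ = -2: largest Jordan block has size 1, contributing (x + 2)

So m_A(x) = (x + 2)*(x + 3) = x^2 + 5*x + 6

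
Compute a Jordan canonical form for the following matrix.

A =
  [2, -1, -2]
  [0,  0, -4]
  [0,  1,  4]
J_2(2) ⊕ J_1(2)

The characteristic polynomial is
  det(x·I − A) = x^3 - 6*x^2 + 12*x - 8 = (x - 2)^3

Eigenvalues and multiplicities (the geometric multiplicity of λ is n − rank(A − λI), which equals the number of Jordan blocks for λ):
  λ = 2: algebraic multiplicity = 3, geometric multiplicity = 2

Determining the block sizes for each eigenvalue:
  λ = 2: 2 blocks summing to 3 forces exactly one block of size 2 and the rest size 1 → block sizes [2, 1]

Assembling the blocks gives a Jordan form
J =
  [2, 1, 0]
  [0, 2, 0]
  [0, 0, 2]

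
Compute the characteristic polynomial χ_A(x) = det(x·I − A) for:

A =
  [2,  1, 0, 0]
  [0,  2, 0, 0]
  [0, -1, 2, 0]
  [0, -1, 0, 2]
x^4 - 8*x^3 + 24*x^2 - 32*x + 16

Expanding det(x·I − A) (e.g. by cofactor expansion or by noting that A is similar to its Jordan form J, which has the same characteristic polynomial as A) gives
  χ_A(x) = x^4 - 8*x^3 + 24*x^2 - 32*x + 16
which factors as (x - 2)^4. The eigenvalues (with algebraic multiplicities) are λ = 2 with multiplicity 4.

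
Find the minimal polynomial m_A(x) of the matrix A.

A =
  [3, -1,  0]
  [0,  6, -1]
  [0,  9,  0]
x^3 - 9*x^2 + 27*x - 27

The characteristic polynomial is χ_A(x) = (x - 3)^3, so the eigenvalues are known. The minimal polynomial is
  m_A(x) = Π_λ (x − λ)^{k_λ}
where k_λ is the size of the *largest* Jordan block for λ (equivalently, the smallest k with (A − λI)^k v = 0 for every generalised eigenvector v of λ).

  λ = 3: largest Jordan block has size 3, contributing (x − 3)^3

So m_A(x) = (x - 3)^3 = x^3 - 9*x^2 + 27*x - 27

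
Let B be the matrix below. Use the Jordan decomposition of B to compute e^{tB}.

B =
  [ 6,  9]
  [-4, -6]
e^{tB} =
  [6*t + 1, 9*t]
  [-4*t, 1 - 6*t]

Strategy: write B = P · J · P⁻¹ where J is a Jordan canonical form, so e^{tB} = P · e^{tJ} · P⁻¹, and e^{tJ} can be computed block-by-block.

B has Jordan form
J =
  [0, 1]
  [0, 0]
(up to reordering of blocks).

Per-block formulas:
  For a 2×2 Jordan block J_2(0): exp(t · J_2(0)) = e^(0t)·(I + t·N), where N is the 2×2 nilpotent shift.

After assembling e^{tJ} and conjugating by P, we get:

e^{tB} =
  [6*t + 1, 9*t]
  [-4*t, 1 - 6*t]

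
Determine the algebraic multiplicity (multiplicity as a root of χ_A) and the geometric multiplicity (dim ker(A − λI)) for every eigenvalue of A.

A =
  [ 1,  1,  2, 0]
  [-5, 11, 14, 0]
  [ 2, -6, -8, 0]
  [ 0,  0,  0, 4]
λ = 0: alg = 2, geom = 1; λ = 4: alg = 2, geom = 2

Step 1 — factor the characteristic polynomial to read off the algebraic multiplicities:
  χ_A(x) = x^2*(x - 4)^2

Step 2 — compute geometric multiplicities via the rank-nullity identity g(λ) = n − rank(A − λI):
  rank(A − (0)·I) = 3, so dim ker(A − (0)·I) = n − 3 = 1
  rank(A − (4)·I) = 2, so dim ker(A − (4)·I) = n − 2 = 2

Summary:
  λ = 0: algebraic multiplicity = 2, geometric multiplicity = 1
  λ = 4: algebraic multiplicity = 2, geometric multiplicity = 2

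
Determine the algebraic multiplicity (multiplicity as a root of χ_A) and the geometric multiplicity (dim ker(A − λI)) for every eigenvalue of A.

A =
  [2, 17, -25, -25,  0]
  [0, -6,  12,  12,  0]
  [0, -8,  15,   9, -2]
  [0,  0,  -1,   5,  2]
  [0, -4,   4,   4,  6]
λ = 2: alg = 2, geom = 1; λ = 6: alg = 3, geom = 2

Step 1 — factor the characteristic polynomial to read off the algebraic multiplicities:
  χ_A(x) = (x - 6)^3*(x - 2)^2

Step 2 — compute geometric multiplicities via the rank-nullity identity g(λ) = n − rank(A − λI):
  rank(A − (2)·I) = 4, so dim ker(A − (2)·I) = n − 4 = 1
  rank(A − (6)·I) = 3, so dim ker(A − (6)·I) = n − 3 = 2

Summary:
  λ = 2: algebraic multiplicity = 2, geometric multiplicity = 1
  λ = 6: algebraic multiplicity = 3, geometric multiplicity = 2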